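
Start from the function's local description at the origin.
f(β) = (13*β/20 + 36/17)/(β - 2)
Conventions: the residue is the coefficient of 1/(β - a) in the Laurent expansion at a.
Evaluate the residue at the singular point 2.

At the order-1 pole 2 set g(β) = (β - (2))*f(β) = 13*β/20 + 36/17.
Simple pole: residue = g(a) at a = 2, which is 581/170.

The residue is 581/170.


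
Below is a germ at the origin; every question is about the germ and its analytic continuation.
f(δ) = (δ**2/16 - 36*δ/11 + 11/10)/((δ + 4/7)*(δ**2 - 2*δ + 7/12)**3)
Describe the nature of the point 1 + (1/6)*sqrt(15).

The point is a pole of order 3.

The denominator factor δ**2 - 2*δ + 7/12 vanishes at 1 + (1/6)*sqrt(15) and appears to the power 3; the numerator there equals -22009/10560 - (277/528)*sqrt(15), nonzero, and no other factor vanishes.
Hence a pole whose order is the multiplicity, 3.


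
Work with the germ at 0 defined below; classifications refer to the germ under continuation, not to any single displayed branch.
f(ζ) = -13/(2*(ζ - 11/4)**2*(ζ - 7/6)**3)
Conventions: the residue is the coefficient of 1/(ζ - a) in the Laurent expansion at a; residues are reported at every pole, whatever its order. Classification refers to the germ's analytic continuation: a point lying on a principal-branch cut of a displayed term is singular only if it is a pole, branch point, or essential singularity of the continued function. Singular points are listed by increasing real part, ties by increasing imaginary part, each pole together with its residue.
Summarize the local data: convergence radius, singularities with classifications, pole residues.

Radius of convergence at 0: 7/6.
At 7/6: a pole of order 3; residue -404352/130321.
At 11/4: a pole of order 2; residue 404352/130321.

Denominator factor (ζ - 11/4)^2: pole of order 2 at 11/4, modulus 11/4.
Denominator factor (ζ - 7/6)^3: pole of order 3 at 7/6, modulus 7/6.
The radius of convergence is the smallest modulus among the singular points: 7/6.
At the order-3 pole 7/6 set g(ζ) = (ζ - (7/6))^3*f(ζ) = -13/(2*(ζ - 11/4)**2).
Order-3 pole: residue = g''(a)/2; g''(7/6) = -808704/130321, so the residue is -404352/130321.
At the order-2 pole 11/4 set g(ζ) = (ζ - (11/4))^2*f(ζ) = -13/(2*(ζ - 7/6)**3).
Order-2 pole: residue = g'(a); g'(11/4) = 404352/130321, so the residue is 404352/130321.
List the singular points by increasing real part (a conjugate pair: the negative imaginary part first).


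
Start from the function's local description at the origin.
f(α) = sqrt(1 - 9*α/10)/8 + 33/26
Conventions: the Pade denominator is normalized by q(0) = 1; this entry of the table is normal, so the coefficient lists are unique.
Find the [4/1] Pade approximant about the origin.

The Pade approximant has numerator coefficients [145/104, -243/260, 729/32000, 729/320000, 19683/51200000]; denominator coefficients [1, -63/100].

Taylor coefficients needed (expand at 0): a_0 = 145/104, a_1 = -9/160, a_2 = -81/6400, a_3 = -729/128000, a_4 = -6561/2048000, a_5 = -413343/204800000.
Write the denominator as Q(α) = 1 + q1*α. Requiring Q*f - P = O(α^6) with deg P <= 4 kills the coefficients of α^5..α^5 in Q*f:
  α^5: a_5 + q1*a_4 = 0, i.e. -413343/204800000 + (-6561/2048000)*q1 = 0.
Solving this linear system: q1 = -63/100.
The numerator is Q*f truncated at degree 4: P0 = a_0 = 145/104; P1 = a_1 + q1*a_0 = -243/260; P2 = a_2 + q1*a_1 = 729/32000; P3 = a_3 + q1*a_2 = 729/320000; P4 = a_4 + q1*a_3 = 19683/51200000.


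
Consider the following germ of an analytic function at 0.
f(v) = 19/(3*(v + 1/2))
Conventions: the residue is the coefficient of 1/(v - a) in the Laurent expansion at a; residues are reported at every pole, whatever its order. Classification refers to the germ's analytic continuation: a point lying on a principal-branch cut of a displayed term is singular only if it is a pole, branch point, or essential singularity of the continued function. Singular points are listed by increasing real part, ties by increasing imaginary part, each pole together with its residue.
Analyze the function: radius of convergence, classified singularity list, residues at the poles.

Radius of convergence at 0: 1/2.
At -1/2: a pole of order 1; residue 19/3.

Denominator factor (v + 1/2): pole of order 1 at -1/2, modulus 1/2.
The radius of convergence is the smallest modulus among the singular points: 1/2.
At the order-1 pole -1/2 set g(v) = (v - (-1/2))*f(v) = 19/3.
Simple pole: residue = g(a) at a = -1/2, which is 19/3.


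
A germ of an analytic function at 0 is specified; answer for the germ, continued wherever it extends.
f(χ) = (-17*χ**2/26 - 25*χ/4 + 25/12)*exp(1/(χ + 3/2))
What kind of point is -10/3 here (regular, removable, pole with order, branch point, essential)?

There is no denominator, hence no pole anywhere.
The essential point of exp(1/(χ - (-3/2))) is -3/2, not -10/3.
So the germ continues analytically to -10/3.

The point is a regular point.


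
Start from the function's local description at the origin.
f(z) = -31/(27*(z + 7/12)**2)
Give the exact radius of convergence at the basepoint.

The radius of convergence is 7/12.

Denominator factor (z + 7/12)^2: pole of order 2 at -7/12, modulus 7/12.
The radius of convergence is the smallest modulus among the singular points: 7/12.


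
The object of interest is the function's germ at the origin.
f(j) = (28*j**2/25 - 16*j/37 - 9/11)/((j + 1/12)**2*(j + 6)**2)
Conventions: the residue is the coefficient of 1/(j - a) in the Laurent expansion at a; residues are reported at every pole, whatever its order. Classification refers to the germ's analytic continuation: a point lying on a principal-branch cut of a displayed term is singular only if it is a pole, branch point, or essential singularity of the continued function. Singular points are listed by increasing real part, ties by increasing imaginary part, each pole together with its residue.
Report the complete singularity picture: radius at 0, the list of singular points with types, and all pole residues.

Radius of convergence at 0: 1/12.
At -6: a pole of order 2; residue 37173888/3641744425.
At -1/12: a pole of order 2; residue -37173888/3641744425.

Denominator factor (j + 6)^2: pole of order 2 at -6, modulus 6.
Denominator factor (j + 1/12)^2: pole of order 2 at -1/12, modulus 1/12.
The radius of convergence is the smallest modulus among the singular points: 1/12.
At the order-2 pole -6 set g(j) = (j - (-6))^2*f(j) = (28*j**2/25 - 16*j/37 - 9/11)/(j + 1/12)**2.
Order-2 pole: residue = g'(a); g'(-6) = 37173888/3641744425, so the residue is 37173888/3641744425.
At the order-2 pole -1/12 set g(j) = (j - (-1/12))^2*f(j) = (28*j**2/25 - 16*j/37 - 9/11)/(j + 6)**2.
Order-2 pole: residue = g'(a); g'(-1/12) = -37173888/3641744425, so the residue is -37173888/3641744425.
List the singular points by increasing real part (a conjugate pair: the negative imaginary part first).


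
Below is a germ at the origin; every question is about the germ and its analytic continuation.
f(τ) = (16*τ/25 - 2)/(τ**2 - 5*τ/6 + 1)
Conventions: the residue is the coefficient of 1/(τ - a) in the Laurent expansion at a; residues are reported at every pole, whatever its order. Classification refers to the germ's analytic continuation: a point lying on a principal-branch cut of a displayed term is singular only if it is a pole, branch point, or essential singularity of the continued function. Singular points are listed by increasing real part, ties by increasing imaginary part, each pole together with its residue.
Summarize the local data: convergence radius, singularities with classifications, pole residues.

Denominator factor (τ**2 - 5*τ/6 + 1): discriminant -119/36, complex-conjugate roots (5/12) + ((1/12)*sqrt(119))*i and (5/12) - ((1/12)*sqrt(119))*i; poles of order 1, moduli 1 and 1.
The radius of convergence is the smallest modulus among the singular points: 1.
The factor τ**2 - 5*τ/6 + 1 splits as (τ - a)(τ - a') with a = (5/12) - ((1/12)*sqrt(119))*i, a' = (5/12) + ((1/12)*sqrt(119))*i. At the order-1 pole a set g(τ) = (τ - a)*f(τ) = [16*τ/25 - 2] / (τ - a').
Simple pole: residue = g(a) at a = (5/12) - ((1/12)*sqrt(119))*i, which is (8/25) - ((52/595)*sqrt(119))*i.
The factor τ**2 - 5*τ/6 + 1 splits as (τ - a)(τ - a') with a = (5/12) + ((1/12)*sqrt(119))*i, a' = (5/12) - ((1/12)*sqrt(119))*i. At the order-1 pole a set g(τ) = (τ - a)*f(τ) = [16*τ/25 - 2] / (τ - a').
Simple pole: residue = g(a) at a = (5/12) + ((1/12)*sqrt(119))*i, which is (8/25) + ((52/595)*sqrt(119))*i.
List the singular points by increasing real part (a conjugate pair: the negative imaginary part first).

Radius of convergence at 0: 1.
At (5/12) - ((1/12)*sqrt(119))*i: a pole of order 1; residue (8/25) - ((52/595)*sqrt(119))*i.
At (5/12) + ((1/12)*sqrt(119))*i: a pole of order 1; residue (8/25) + ((52/595)*sqrt(119))*i.


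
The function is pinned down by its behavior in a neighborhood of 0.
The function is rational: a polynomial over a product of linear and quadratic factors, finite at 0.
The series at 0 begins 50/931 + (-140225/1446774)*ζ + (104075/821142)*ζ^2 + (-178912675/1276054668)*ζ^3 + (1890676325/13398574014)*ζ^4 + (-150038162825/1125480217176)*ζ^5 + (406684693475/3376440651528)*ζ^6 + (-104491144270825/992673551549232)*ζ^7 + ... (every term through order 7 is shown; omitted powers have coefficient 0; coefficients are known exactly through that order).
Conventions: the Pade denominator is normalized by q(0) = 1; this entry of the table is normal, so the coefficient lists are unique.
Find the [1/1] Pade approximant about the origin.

The Pade approximant has numerator coefficients [50/931, -216607325/8114955366]; denominator coefficients [1, 154031/117789].

Taylor coefficients needed (read off): a_0 = 50/931, a_1 = -140225/1446774, a_2 = 104075/821142.
Write the denominator as Q(ζ) = 1 + q1*ζ. Requiring Q*f - P = O(ζ^3) with deg P <= 1 kills the coefficients of ζ^2..ζ^2 in Q*f:
  ζ^2: a_2 + q1*a_1 = 0, i.e. 104075/821142 + (-140225/1446774)*q1 = 0.
Solving this linear system: q1 = 154031/117789.
The numerator is Q*f truncated at degree 1: P0 = a_0 = 50/931; P1 = a_1 + q1*a_0 = -216607325/8114955366.


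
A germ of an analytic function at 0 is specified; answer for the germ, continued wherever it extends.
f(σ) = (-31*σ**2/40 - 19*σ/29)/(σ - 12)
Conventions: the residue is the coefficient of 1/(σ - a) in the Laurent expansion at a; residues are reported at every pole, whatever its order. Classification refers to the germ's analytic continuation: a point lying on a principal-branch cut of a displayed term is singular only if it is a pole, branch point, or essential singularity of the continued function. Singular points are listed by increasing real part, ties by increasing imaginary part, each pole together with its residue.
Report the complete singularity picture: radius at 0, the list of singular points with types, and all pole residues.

Radius of convergence at 0: 12.
At 12: a pole of order 1; residue -17322/145.

Denominator factor (σ - 12): pole of order 1 at 12, modulus 12.
The radius of convergence is the smallest modulus among the singular points: 12.
At the order-1 pole 12 set g(σ) = (σ - (12))*f(σ) = -31*σ**2/40 - 19*σ/29.
Simple pole: residue = g(a) at a = 12, which is -17322/145.


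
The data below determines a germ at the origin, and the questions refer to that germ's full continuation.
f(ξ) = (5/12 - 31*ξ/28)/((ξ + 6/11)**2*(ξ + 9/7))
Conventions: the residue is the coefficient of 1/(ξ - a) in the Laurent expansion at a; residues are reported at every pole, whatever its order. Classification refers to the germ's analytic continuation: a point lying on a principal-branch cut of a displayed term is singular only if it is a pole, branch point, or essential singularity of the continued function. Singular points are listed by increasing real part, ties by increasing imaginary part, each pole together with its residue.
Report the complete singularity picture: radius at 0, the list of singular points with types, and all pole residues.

Radius of convergence at 0: 6/11.
At -9/7: a pole of order 1; residue 65461/19494.
At -6/11: a pole of order 2; residue -65461/19494.

Denominator factor (ξ + 6/11)^2: pole of order 2 at -6/11, modulus 6/11.
Denominator factor (ξ + 9/7): pole of order 1 at -9/7, modulus 9/7.
The radius of convergence is the smallest modulus among the singular points: 6/11.
At the order-1 pole -9/7 set g(ξ) = (ξ - (-9/7))*f(ξ) = (5/12 - 31*ξ/28)/(ξ + 6/11)**2.
Simple pole: residue = g(a) at a = -9/7, which is 65461/19494.
At the order-2 pole -6/11 set g(ξ) = (ξ - (-6/11))^2*f(ξ) = (5/12 - 31*ξ/28)/(ξ + 9/7).
Order-2 pole: residue = g'(a); g'(-6/11) = -65461/19494, so the residue is -65461/19494.
List the singular points by increasing real part (a conjugate pair: the negative imaginary part first).


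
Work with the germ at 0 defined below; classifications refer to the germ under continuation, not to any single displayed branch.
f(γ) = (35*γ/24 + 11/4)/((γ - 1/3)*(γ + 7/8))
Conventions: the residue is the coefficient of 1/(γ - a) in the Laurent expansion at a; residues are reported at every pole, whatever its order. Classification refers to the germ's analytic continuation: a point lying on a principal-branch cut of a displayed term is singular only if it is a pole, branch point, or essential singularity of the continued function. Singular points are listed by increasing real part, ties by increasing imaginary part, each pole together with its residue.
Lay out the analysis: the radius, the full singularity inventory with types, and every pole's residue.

Radius of convergence at 0: 1/3.
At -7/8: a pole of order 1; residue -283/232.
At 1/3: a pole of order 1; residue 233/87.

Denominator factor (γ + 7/8): pole of order 1 at -7/8, modulus 7/8.
Denominator factor (γ - 1/3): pole of order 1 at 1/3, modulus 1/3.
The radius of convergence is the smallest modulus among the singular points: 1/3.
At the order-1 pole -7/8 set g(γ) = (γ - (-7/8))*f(γ) = (35*γ/24 + 11/4)/(γ - 1/3).
Simple pole: residue = g(a) at a = -7/8, which is -283/232.
At the order-1 pole 1/3 set g(γ) = (γ - (1/3))*f(γ) = (35*γ/24 + 11/4)/(γ + 7/8).
Simple pole: residue = g(a) at a = 1/3, which is 233/87.
List the singular points by increasing real part (a conjugate pair: the negative imaginary part first).


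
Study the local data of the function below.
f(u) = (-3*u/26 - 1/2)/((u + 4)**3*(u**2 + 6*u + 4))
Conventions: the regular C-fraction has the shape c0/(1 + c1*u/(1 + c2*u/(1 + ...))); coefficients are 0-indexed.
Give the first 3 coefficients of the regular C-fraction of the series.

Taylor coefficients (expand at 0): a_0 = -1/512, a_1 = 105/26624, a_2 = -155/26624.
c0 = a_0 = -1/512. Peel one level at a time: if S = 1 + c*u/S' with S'(0) = 1, then c is the u-coefficient of S and S' = c*u/(S - 1).
S_1 = c0/f = 1 + (105/52)*u + (2965/2704)*u^2 + ...; c1 = 105/52.
S_2 = c1*u/(S_1 - 1) = 1 + (-593/1092)*u + ...; c2 = -593/1092.

The regular C-fraction coefficients are [-1/512, 105/52, -593/1092].


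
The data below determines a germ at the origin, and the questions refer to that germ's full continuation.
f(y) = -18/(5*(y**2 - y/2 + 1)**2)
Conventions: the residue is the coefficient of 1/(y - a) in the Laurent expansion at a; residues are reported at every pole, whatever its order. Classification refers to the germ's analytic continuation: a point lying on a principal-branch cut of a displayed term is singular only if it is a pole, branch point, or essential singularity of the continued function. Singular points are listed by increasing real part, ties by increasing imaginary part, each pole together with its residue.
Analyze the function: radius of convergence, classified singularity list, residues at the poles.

Denominator factor (y**2 - y/2 + 1)^2: discriminant -15/4, complex-conjugate roots (1/4) + ((1/4)*sqrt(15))*i and (1/4) - ((1/4)*sqrt(15))*i; poles of order 2, moduli 1 and 1.
The radius of convergence is the smallest modulus among the singular points: 1.
The factor y**2 - y/2 + 1 splits as (y - a)(y - a') with a = (1/4) - ((1/4)*sqrt(15))*i, a' = (1/4) + ((1/4)*sqrt(15))*i. At the order-2 pole a set g(y) = (y - a)^2*f(y) = [-18/5] / (y - a')^2.
Order-2 pole: residue = g'(a); g'((1/4) - ((1/4)*sqrt(15))*i) = -((32/125)*sqrt(15))*i, so the residue is -((32/125)*sqrt(15))*i.
The factor y**2 - y/2 + 1 splits as (y - a)(y - a') with a = (1/4) + ((1/4)*sqrt(15))*i, a' = (1/4) - ((1/4)*sqrt(15))*i. At the order-2 pole a set g(y) = (y - a)^2*f(y) = [-18/5] / (y - a')^2.
Order-2 pole: residue = g'(a); g'((1/4) + ((1/4)*sqrt(15))*i) = ((32/125)*sqrt(15))*i, so the residue is ((32/125)*sqrt(15))*i.
List the singular points by increasing real part (a conjugate pair: the negative imaginary part first).

Radius of convergence at 0: 1.
At (1/4) - ((1/4)*sqrt(15))*i: a pole of order 2; residue -((32/125)*sqrt(15))*i.
At (1/4) + ((1/4)*sqrt(15))*i: a pole of order 2; residue ((32/125)*sqrt(15))*i.


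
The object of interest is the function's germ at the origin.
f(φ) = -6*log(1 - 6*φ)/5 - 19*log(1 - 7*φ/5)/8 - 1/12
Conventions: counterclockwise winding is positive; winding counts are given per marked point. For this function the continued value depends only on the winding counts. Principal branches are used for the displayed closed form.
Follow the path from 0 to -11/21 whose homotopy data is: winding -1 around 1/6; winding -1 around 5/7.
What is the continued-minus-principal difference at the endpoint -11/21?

Continued minus principal equals (143/20)*pi*i.

The rational part is single-valued and drops out of the difference; each branch term changes only by its own monodromy.
(-6/5)*log(1 - φ/(1/6)): each positive loop around 1/6 adds 2*pi*i to the log, so winding -1 contributes (-6/5)*(-1)*2*pi*i = (12/5)*pi*i.
(-19/8)*log(1 - φ/(5/7)): each positive loop around 5/7 adds 2*pi*i to the log, so winding -1 contributes (-19/8)*(-1)*2*pi*i = (19/4)*pi*i.
Summing the contributions at φ = -11/21 gives (143/20)*pi*i.


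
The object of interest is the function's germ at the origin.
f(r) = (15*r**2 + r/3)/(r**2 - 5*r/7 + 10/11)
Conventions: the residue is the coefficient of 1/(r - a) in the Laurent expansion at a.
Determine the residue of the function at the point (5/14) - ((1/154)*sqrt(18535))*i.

The factor r**2 - 5*r/7 + 10/11 splits as (r - a)(r - a') with a = (5/14) - ((1/154)*sqrt(18535))*i, a' = (5/14) + ((1/154)*sqrt(18535))*i. At the order-1 pole a set g(r) = (r - a)*f(r) = [15*r**2 + r/3] / (r - a').
Simple pole: residue = g(a) at a = (5/14) - ((1/154)*sqrt(18535))*i, which is (116/21) - ((3134/77847)*sqrt(18535))*i.

The residue is (116/21) - ((3134/77847)*sqrt(18535))*i.


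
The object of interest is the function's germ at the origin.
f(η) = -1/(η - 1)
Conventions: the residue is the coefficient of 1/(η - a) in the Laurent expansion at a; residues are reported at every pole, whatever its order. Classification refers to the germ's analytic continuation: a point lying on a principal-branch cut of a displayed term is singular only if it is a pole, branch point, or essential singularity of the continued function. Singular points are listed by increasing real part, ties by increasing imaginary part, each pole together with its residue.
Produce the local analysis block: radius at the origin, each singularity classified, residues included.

Radius of convergence at 0: 1.
At 1: a pole of order 1; residue -1.

Denominator factor (η - 1): pole of order 1 at 1, modulus 1.
The radius of convergence is the smallest modulus among the singular points: 1.
At the order-1 pole 1 set g(η) = (η - (1))*f(η) = -1.
Simple pole: residue = g(a) at a = 1, which is -1.


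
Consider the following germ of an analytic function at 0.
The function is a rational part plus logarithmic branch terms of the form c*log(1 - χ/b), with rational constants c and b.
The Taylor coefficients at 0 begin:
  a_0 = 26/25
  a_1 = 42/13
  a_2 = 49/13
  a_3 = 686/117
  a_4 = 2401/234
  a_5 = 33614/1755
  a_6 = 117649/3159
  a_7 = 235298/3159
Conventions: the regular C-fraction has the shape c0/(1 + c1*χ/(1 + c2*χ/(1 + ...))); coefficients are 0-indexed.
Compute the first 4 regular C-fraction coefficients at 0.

Taylor coefficients (read off): a_0 = 26/25, a_1 = 42/13, a_2 = 49/13, a_3 = 686/117.
c0 = a_0 = 26/25. Peel one level at a time: if S = 1 + c*χ/S' with S'(0) = 1, then c is the χ-coefficient of S and S' = c*χ/(S - 1).
S_1 = c0/f = 1 + (-525/169)*χ + (344225/57122)*χ^2 + ...; c1 = -525/169.
S_2 = c1*χ/(S_1 - 1) = 1 + (1967/1014)*χ + (-49/108)*χ^2 + ...; c2 = 1967/1014.
S_3 = c2*χ/(S_2 - 1) = 1 + (1183/5058)*χ + ...; c3 = 1183/5058.

The regular C-fraction coefficients are [26/25, -525/169, 1967/1014, 1183/5058].


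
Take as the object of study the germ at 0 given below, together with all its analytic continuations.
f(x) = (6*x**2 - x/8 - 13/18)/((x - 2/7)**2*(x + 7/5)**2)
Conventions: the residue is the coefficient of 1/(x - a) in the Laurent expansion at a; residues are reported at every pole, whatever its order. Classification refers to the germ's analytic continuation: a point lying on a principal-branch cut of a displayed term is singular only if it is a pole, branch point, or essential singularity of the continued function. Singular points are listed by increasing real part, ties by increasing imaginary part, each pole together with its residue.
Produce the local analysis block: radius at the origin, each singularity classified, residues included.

Denominator factor (x - 2/7)^2: pole of order 2 at 2/7, modulus 2/7.
Denominator factor (x + 7/5)^2: pole of order 2 at -7/5, modulus 7/5.
The radius of convergence is the smallest modulus among the singular points: 2/7.
At the order-2 pole -7/5 set g(x) = (x - (-7/5))^2*f(x) = (6*x**2 - x/8 - 13/18)/(x - 2/7)**2.
Order-2 pole: residue = g'(a); g'(-7/5) = -18846625/14787288, so the residue is -18846625/14787288.
At the order-2 pole 2/7 set g(x) = (x - (2/7))^2*f(x) = (6*x**2 - x/8 - 13/18)/(x + 7/5)**2.
Order-2 pole: residue = g'(a); g'(2/7) = 18846625/14787288, so the residue is 18846625/14787288.
List the singular points by increasing real part (a conjugate pair: the negative imaginary part first).

Radius of convergence at 0: 2/7.
At -7/5: a pole of order 2; residue -18846625/14787288.
At 2/7: a pole of order 2; residue 18846625/14787288.


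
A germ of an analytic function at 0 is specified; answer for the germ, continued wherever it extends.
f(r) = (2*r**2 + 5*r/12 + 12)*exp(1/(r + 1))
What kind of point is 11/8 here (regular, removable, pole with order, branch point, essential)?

The point is a regular point.

There is no denominator, hence no pole anywhere.
The essential point of exp(1/(r - (-1))) is -1, not 11/8.
So the germ continues analytically to 11/8.


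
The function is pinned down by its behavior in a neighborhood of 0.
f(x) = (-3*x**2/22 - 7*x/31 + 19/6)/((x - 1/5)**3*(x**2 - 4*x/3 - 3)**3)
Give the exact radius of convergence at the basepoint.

Denominator factor (x - 1/5)^3: pole of order 3 at 1/5, modulus 1/5.
Denominator factor (x**2 - 4*x/3 - 3)^3: discriminant 124/9, real irrational roots 2/3 + (1/3)*sqrt(31) and 2/3 - (1/3)*sqrt(31); poles of order 3, moduli 2/3 + (1/3)*sqrt(31) and -2/3 + (1/3)*sqrt(31).
The radius of convergence is the smallest modulus among the singular points: 1/5.

The radius of convergence is 1/5.


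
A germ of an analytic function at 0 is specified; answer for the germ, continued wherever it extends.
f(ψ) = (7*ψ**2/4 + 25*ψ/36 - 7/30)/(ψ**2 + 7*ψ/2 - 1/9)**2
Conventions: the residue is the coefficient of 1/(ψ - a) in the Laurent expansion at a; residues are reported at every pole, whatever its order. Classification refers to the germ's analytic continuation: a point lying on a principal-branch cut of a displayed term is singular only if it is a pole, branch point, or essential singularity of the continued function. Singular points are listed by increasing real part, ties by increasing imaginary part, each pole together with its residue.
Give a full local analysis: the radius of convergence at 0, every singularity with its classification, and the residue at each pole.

Radius of convergence at 0: -7/4 + (1/12)*sqrt(457).
At -7/4 - (1/12)*sqrt(457): a pole of order 2; residue -(3549/1044245)*sqrt(457).
At -7/4 + (1/12)*sqrt(457): a pole of order 2; residue (3549/1044245)*sqrt(457).

Denominator factor (ψ**2 + 7*ψ/2 - 1/9)^2: discriminant 457/36, real irrational roots -7/4 + (1/12)*sqrt(457) and -7/4 - (1/12)*sqrt(457); poles of order 2, moduli -7/4 + (1/12)*sqrt(457) and 7/4 + (1/12)*sqrt(457).
The radius of convergence is the smallest modulus among the singular points: -7/4 + (1/12)*sqrt(457).
The factor ψ**2 + 7*ψ/2 - 1/9 splits as (ψ - a)(ψ - a') with a = -7/4 - (1/12)*sqrt(457), a' = -7/4 + (1/12)*sqrt(457). At the order-2 pole a set g(ψ) = (ψ - a)^2*f(ψ) = [7*ψ**2/4 + 25*ψ/36 - 7/30] / (ψ - a')^2.
Order-2 pole: residue = g'(a); g'(-7/4 - (1/12)*sqrt(457)) = -(3549/1044245)*sqrt(457), so the residue is -(3549/1044245)*sqrt(457).
The factor ψ**2 + 7*ψ/2 - 1/9 splits as (ψ - a)(ψ - a') with a = -7/4 + (1/12)*sqrt(457), a' = -7/4 - (1/12)*sqrt(457). At the order-2 pole a set g(ψ) = (ψ - a)^2*f(ψ) = [7*ψ**2/4 + 25*ψ/36 - 7/30] / (ψ - a')^2.
Order-2 pole: residue = g'(a); g'(-7/4 + (1/12)*sqrt(457)) = (3549/1044245)*sqrt(457), so the residue is (3549/1044245)*sqrt(457).
List the singular points by increasing real part (a conjugate pair: the negative imaginary part first).


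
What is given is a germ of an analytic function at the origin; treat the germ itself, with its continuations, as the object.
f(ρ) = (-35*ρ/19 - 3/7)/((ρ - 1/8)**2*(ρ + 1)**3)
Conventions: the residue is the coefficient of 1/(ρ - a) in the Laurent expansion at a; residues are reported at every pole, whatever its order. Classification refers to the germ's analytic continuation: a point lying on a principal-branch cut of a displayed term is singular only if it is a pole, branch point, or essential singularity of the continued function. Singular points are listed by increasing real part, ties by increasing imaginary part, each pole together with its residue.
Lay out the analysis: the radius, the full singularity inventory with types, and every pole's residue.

Radius of convergence at 0: 1/8.
At -1: a pole of order 3; residue 17408/290871.
At 1/8: a pole of order 2; residue -17408/290871.

Denominator factor (ρ + 1)^3: pole of order 3 at -1, modulus 1.
Denominator factor (ρ - 1/8)^2: pole of order 2 at 1/8, modulus 1/8.
The radius of convergence is the smallest modulus among the singular points: 1/8.
At the order-3 pole -1 set g(ρ) = (ρ - (-1))^3*f(ρ) = (-35*ρ/19 - 3/7)/(ρ - 1/8)**2.
Order-3 pole: residue = g''(a)/2; g''(-1) = 34816/290871, so the residue is 17408/290871.
At the order-2 pole 1/8 set g(ρ) = (ρ - (1/8))^2*f(ρ) = (-35*ρ/19 - 3/7)/(ρ + 1)**3.
Order-2 pole: residue = g'(a); g'(1/8) = -17408/290871, so the residue is -17408/290871.
List the singular points by increasing real part (a conjugate pair: the negative imaginary part first).


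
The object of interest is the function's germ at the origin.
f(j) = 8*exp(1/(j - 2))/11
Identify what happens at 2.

The point is an essential singularity.

The exponent 1/(j - (2)) has a pole at 2, so exp(1/(j - (2))) takes every nonzero value near it: an essential singularity (not a pole of any order).


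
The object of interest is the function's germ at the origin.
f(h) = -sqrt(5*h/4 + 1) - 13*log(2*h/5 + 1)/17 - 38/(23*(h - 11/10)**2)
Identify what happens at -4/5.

The point is an algebraic (square-root) branch point.

The term (-1)*sqrt(1 - h/(-4/5)) has argument 1 - -4/5/(-4/5) = 0 at -4/5: a square-root (algebraic, two-sheeted) branch point; the remaining terms are analytic or single-valued there.


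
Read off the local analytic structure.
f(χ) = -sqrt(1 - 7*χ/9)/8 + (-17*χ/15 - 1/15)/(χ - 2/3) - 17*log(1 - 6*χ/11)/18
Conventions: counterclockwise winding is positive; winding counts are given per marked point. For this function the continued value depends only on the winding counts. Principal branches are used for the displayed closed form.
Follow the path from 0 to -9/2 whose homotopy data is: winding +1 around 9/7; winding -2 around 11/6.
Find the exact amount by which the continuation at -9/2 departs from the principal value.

The rational part is single-valued and drops out of the difference; each branch term changes only by its own monodromy.
(-17/18)*log(1 - χ/(11/6)): each positive loop around 11/6 adds 2*pi*i to the log, so winding -2 contributes (-17/18)*(-2)*2*pi*i = (34/9)*pi*i.
(-1/8)*sqrt(1 - χ/(9/7)): winding +1 is odd, the square root flips sign, contributing -2*(-1/8)*sqrt(1 - (-9/2)/(9/7)) = -2*(-1/8)*sqrt(9/2) = (3/8)*sqrt(2).
Summing the contributions at χ = -9/2 gives ((3/8)*sqrt(2)) + ((34/9)*pi)*i.

Continued minus principal equals ((3/8)*sqrt(2)) + ((34/9)*pi)*i.


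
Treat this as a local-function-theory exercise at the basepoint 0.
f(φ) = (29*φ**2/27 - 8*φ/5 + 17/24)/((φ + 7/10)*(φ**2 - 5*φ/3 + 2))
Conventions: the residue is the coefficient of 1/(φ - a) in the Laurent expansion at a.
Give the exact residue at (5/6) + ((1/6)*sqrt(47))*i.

The residue is (25481/118476) + ((1775/59238)*sqrt(47))*i.


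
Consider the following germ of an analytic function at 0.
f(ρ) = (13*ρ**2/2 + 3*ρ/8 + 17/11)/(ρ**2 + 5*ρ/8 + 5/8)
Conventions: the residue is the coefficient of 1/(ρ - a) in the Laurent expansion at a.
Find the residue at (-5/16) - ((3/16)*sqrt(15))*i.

The residue is (-59/32) - ((427/1760)*sqrt(15))*i.

The factor ρ**2 + 5*ρ/8 + 5/8 splits as (ρ - a)(ρ - a') with a = (-5/16) - ((3/16)*sqrt(15))*i, a' = (-5/16) + ((3/16)*sqrt(15))*i. At the order-1 pole a set g(ρ) = (ρ - a)*f(ρ) = [13*ρ**2/2 + 3*ρ/8 + 17/11] / (ρ - a').
Simple pole: residue = g(a) at a = (-5/16) - ((3/16)*sqrt(15))*i, which is (-59/32) - ((427/1760)*sqrt(15))*i.


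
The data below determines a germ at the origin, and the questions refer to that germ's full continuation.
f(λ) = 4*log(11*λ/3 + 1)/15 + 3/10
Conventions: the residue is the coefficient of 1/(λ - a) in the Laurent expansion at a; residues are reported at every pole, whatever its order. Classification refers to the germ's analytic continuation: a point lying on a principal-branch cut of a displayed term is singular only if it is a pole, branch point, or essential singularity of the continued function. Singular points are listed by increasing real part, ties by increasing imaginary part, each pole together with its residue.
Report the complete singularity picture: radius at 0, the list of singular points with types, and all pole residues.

Radius of convergence at 0: 3/11.
At -3/11: a logarithmic branch point.

Branch term (4/15)*log(1 - λ/(-3/11)): its argument vanishes at λ = -3/11, a logarithmic branch point, modulus 3/11.
The radius of convergence is the smallest modulus among the singular points: 3/11.


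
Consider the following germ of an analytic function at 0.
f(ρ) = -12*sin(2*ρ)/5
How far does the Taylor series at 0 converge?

The radius of convergence is infinite.

The factor sin(2*ρ) is entire and contributes no finite singular point.
The polynomial part has no poles.
No finite singular points: the Taylor series at 0 converges everywhere.


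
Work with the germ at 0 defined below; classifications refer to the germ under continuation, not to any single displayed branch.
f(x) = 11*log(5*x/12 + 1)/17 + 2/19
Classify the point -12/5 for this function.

The point is a logarithmic branch point.

The term (11/17)*log(1 - x/(-12/5)) has argument 1 - -12/5/(-12/5) = 0 at -12/5: a logarithmic (infinitely-sheeted) branch point; the remaining terms are analytic or single-valued there.


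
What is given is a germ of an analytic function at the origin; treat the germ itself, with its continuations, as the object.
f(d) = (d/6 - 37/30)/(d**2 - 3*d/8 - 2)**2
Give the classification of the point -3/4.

Denominator factors: d**2 - 3*d/8 - 2 = -37/32 at d = -3/4 — none vanishes.
So the germ continues analytically to -3/4.

The point is a regular point.


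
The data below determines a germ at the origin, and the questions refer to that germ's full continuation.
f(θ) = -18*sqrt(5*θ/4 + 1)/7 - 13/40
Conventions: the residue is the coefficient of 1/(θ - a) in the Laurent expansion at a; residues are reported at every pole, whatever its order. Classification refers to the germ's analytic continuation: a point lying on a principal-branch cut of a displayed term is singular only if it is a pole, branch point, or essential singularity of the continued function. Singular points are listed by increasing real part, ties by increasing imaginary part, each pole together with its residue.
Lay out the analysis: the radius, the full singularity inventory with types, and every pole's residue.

Branch term (-18/7)*sqrt(1 - θ/(-4/5)): its argument vanishes at θ = -4/5, a square-root branch point, modulus 4/5.
The radius of convergence is the smallest modulus among the singular points: 4/5.

Radius of convergence at 0: 4/5.
At -4/5: an algebraic (square-root) branch point.


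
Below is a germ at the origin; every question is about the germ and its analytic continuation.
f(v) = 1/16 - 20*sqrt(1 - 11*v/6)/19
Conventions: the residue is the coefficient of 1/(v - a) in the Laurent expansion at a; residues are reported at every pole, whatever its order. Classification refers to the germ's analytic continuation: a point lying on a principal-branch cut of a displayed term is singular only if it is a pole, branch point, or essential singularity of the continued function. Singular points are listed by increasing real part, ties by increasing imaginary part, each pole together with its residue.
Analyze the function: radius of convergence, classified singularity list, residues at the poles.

Radius of convergence at 0: 6/11.
At 6/11: an algebraic (square-root) branch point.

Branch term (-20/19)*sqrt(1 - v/(6/11)): its argument vanishes at v = 6/11, a square-root branch point, modulus 6/11.
The radius of convergence is the smallest modulus among the singular points: 6/11.


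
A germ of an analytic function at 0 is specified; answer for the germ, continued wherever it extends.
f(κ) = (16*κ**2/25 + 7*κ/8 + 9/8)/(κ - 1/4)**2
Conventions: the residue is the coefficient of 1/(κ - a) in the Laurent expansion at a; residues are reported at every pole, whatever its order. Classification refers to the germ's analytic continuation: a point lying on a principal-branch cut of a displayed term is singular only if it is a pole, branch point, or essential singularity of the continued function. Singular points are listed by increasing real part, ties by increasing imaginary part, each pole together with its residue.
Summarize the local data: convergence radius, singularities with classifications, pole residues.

Radius of convergence at 0: 1/4.
At 1/4: a pole of order 2; residue 239/200.

Denominator factor (κ - 1/4)^2: pole of order 2 at 1/4, modulus 1/4.
The radius of convergence is the smallest modulus among the singular points: 1/4.
At the order-2 pole 1/4 set g(κ) = (κ - (1/4))^2*f(κ) = 16*κ**2/25 + 7*κ/8 + 9/8.
Order-2 pole: residue = g'(a); g'(1/4) = 239/200, so the residue is 239/200.


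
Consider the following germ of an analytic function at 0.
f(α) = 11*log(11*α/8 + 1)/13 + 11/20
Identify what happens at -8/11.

The term (11/13)*log(1 - α/(-8/11)) has argument 1 - -8/11/(-8/11) = 0 at -8/11: a logarithmic (infinitely-sheeted) branch point; the remaining terms are analytic or single-valued there.

The point is a logarithmic branch point.


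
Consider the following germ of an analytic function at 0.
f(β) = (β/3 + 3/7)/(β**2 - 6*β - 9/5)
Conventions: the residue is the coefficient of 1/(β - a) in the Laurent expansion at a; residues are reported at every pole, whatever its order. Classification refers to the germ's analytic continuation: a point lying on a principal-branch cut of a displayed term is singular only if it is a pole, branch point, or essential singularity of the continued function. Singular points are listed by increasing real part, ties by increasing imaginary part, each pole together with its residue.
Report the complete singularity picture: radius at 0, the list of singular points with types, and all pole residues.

Radius of convergence at 0: -3 + (3/5)*sqrt(30).
At 3 - (3/5)*sqrt(30): a pole of order 1; residue 1/6 - (5/126)*sqrt(30).
At 3 + (3/5)*sqrt(30): a pole of order 1; residue 1/6 + (5/126)*sqrt(30).

Denominator factor (β**2 - 6*β - 9/5): discriminant 216/5, real irrational roots 3 + (3/5)*sqrt(30) and 3 - (3/5)*sqrt(30); poles of order 1, moduli 3 + (3/5)*sqrt(30) and -3 + (3/5)*sqrt(30).
The radius of convergence is the smallest modulus among the singular points: -3 + (3/5)*sqrt(30).
The factor β**2 - 6*β - 9/5 splits as (β - a)(β - a') with a = 3 - (3/5)*sqrt(30), a' = 3 + (3/5)*sqrt(30). At the order-1 pole a set g(β) = (β - a)*f(β) = [β/3 + 3/7] / (β - a').
Simple pole: residue = g(a) at a = 3 - (3/5)*sqrt(30), which is 1/6 - (5/126)*sqrt(30).
The factor β**2 - 6*β - 9/5 splits as (β - a)(β - a') with a = 3 + (3/5)*sqrt(30), a' = 3 - (3/5)*sqrt(30). At the order-1 pole a set g(β) = (β - a)*f(β) = [β/3 + 3/7] / (β - a').
Simple pole: residue = g(a) at a = 3 + (3/5)*sqrt(30), which is 1/6 + (5/126)*sqrt(30).
List the singular points by increasing real part (a conjugate pair: the negative imaginary part first).


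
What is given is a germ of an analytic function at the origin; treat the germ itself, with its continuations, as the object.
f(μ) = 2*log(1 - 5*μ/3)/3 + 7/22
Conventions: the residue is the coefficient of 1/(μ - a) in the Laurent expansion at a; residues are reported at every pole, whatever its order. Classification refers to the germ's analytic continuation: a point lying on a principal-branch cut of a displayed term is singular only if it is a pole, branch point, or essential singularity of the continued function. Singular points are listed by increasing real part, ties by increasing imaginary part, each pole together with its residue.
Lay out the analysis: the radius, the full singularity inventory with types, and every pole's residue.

Branch term (2/3)*log(1 - μ/(3/5)): its argument vanishes at μ = 3/5, a logarithmic branch point, modulus 3/5.
The radius of convergence is the smallest modulus among the singular points: 3/5.

Radius of convergence at 0: 3/5.
At 3/5: a logarithmic branch point.


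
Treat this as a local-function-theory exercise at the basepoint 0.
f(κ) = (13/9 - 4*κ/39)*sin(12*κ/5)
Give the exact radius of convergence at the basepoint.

The factor sin(12*κ/5) is entire and contributes no finite singular point.
The polynomial part has no poles.
No finite singular points: the Taylor series at 0 converges everywhere.

The radius of convergence is infinite.


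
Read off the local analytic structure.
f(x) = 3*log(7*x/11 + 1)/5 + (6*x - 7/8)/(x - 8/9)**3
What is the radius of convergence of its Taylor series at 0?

The radius of convergence is 8/9.

Denominator factor (x - 8/9)^3: pole of order 3 at 8/9, modulus 8/9.
Branch term (3/5)*log(1 - x/(-11/7)): its argument vanishes at x = -11/7, a logarithmic branch point, modulus 11/7.
The radius of convergence is the smallest modulus among the singular points: 8/9.


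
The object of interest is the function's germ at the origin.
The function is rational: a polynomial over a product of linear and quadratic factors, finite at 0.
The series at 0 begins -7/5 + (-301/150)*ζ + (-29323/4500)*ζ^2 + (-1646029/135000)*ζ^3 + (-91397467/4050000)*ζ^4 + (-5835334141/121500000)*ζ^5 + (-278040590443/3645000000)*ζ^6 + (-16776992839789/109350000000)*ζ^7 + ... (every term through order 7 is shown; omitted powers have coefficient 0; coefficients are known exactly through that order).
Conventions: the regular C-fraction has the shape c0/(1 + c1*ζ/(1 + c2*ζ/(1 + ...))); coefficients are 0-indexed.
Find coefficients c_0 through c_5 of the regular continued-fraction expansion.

Taylor coefficients (read off): a_0 = -7/5, a_1 = -301/150, a_2 = -29323/4500, a_3 = -1646029/135000, a_4 = -91397467/4050000, a_5 = -5835334141/121500000.
c0 = a_0 = -7/5. Peel one level at a time: if S = 1 + c*ζ/S' with S'(0) = 1, then c is the ζ-coefficient of S and S' = c*ζ/(S - 1).
S_1 = c0/f = 1 + (-43/30)*ζ + (-13/5)*ζ^2 + ...; c1 = -43/30.
S_2 = c1*ζ/(S_1 - 1) = 1 + (-78/43)*ζ + (24788/5547)*ζ^2 + ...; c2 = -78/43.
S_3 = c2*ζ/(S_2 - 1) = 1 + (12394/5031)*ζ + (37600/13689)*ζ^2 + ...; c3 = 12394/5031.
S_4 = c3*ζ/(S_3 - 1) = 1 + (-808400/725049)*ζ + (26852683/38402809)*ζ^2 + ...; c4 = -808400/725049.
S_5 = c4*ζ/(S_4 - 1) = 1 + (73064277/116503600)*ζ + ...; c5 = 73064277/116503600.

The regular C-fraction coefficients are [-7/5, -43/30, -78/43, 12394/5031, -808400/725049, 73064277/116503600].
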